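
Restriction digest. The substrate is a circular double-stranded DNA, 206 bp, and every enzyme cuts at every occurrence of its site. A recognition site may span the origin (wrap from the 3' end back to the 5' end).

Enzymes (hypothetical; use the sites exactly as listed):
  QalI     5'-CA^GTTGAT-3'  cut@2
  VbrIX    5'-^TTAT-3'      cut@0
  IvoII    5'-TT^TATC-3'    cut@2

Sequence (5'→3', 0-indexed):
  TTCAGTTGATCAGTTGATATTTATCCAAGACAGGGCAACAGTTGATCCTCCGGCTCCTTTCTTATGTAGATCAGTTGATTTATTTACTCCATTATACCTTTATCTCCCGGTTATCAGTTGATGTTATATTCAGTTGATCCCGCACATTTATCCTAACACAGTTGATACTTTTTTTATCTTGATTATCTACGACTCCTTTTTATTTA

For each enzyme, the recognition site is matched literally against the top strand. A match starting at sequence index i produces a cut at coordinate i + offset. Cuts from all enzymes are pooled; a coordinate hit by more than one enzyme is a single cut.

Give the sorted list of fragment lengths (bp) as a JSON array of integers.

Scan for sites:
  QalI (CAGTTGAT, off=2): starts [2, 10, 38, 71, 114, 130, 158] → cuts [4, 12, 40, 73, 116, 132, 160]
  VbrIX (TTAT, off=0): starts [20, 61, 79, 91, 99, 110, 123, 147, 173, 182, 199, 203] → cuts [20, 61, 79, 91, 99, 110, 123, 147, 173, 182, 199, 203]
  IvoII (TTTATC, off=2): starts [19, 98, 146, 172] → cuts [21, 100, 148, 174]

Pooled cuts: [4, 12, 20, 21, 40, 61, 73, 79, 91, 99, 100, 110, 116, 123, 132, 147, 148, 160, 173, 174, 182, 199, 203]

Fragments:
  4→12: 8 bp
  12→20: 8 bp
  20→21: 1 bp
  21→40: 19 bp
  40→61: 21 bp
  61→73: 12 bp
  73→79: 6 bp
  79→91: 12 bp
  91→99: 8 bp
  99→100: 1 bp
  100→110: 10 bp
  110→116: 6 bp
  116→123: 7 bp
  123→132: 9 bp
  132→147: 15 bp
  147→148: 1 bp
  148→160: 12 bp
  160→173: 13 bp
  173→174: 1 bp
  174→182: 8 bp
  182→199: 17 bp
  199→203: 4 bp
  203→4 (wrap): 206-203+4 = 7 bp

[1,1,1,1,4,6,6,7,7,8,8,8,8,9,10,12,12,12,13,15,17,19,21]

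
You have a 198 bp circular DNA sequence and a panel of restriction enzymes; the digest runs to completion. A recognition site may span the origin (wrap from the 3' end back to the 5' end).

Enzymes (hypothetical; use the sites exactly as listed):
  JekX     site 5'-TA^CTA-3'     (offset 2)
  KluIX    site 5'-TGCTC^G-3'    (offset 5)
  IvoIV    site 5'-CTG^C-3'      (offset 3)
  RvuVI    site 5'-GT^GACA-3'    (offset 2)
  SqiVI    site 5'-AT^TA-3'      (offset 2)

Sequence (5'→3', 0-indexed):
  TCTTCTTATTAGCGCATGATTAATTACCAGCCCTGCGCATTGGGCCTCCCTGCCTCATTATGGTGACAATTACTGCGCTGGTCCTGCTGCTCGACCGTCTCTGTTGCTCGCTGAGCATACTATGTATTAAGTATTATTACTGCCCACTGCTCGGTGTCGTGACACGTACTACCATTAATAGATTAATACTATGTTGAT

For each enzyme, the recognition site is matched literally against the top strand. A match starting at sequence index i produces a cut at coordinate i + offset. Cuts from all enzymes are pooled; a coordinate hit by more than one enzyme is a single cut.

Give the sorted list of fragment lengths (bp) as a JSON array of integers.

Scan for sites:
  JekX (TACTA, off=2): starts [117, 166, 186] → cuts [119, 168, 188]
  KluIX (TGCTCG, off=5): starts [87, 104, 147] → cuts [92, 109, 152]
  IvoIV (CTGC, off=3): starts [32, 49, 72, 83, 86, 139, 146] → cuts [35, 52, 75, 86, 89, 142, 149]
  RvuVI (GTGACA, off=2): starts [62, 158] → cuts [64, 160]
  SqiVI (ATTA, off=2): starts [7, 18, 22, 56, 68, 125, 132, 135, 173, 181] → cuts [9, 20, 24, 58, 70, 127, 134, 137, 175, 183]

Pooled cuts: [9, 20, 24, 35, 52, 58, 64, 70, 75, 86, 89, 92, 109, 119, 127, 134, 137, 142, 149, 152, 160, 168, 175, 183, 188]

Fragments:
  9→20: 11 bp
  20→24: 4 bp
  24→35: 11 bp
  35→52: 17 bp
  52→58: 6 bp
  58→64: 6 bp
  64→70: 6 bp
  70→75: 5 bp
  75→86: 11 bp
  86→89: 3 bp
  89→92: 3 bp
  92→109: 17 bp
  109→119: 10 bp
  119→127: 8 bp
  127→134: 7 bp
  134→137: 3 bp
  137→142: 5 bp
  142→149: 7 bp
  149→152: 3 bp
  152→160: 8 bp
  160→168: 8 bp
  168→175: 7 bp
  175→183: 8 bp
  183→188: 5 bp
  188→9 (wrap): 198-188+9 = 19 bp

[3,3,3,3,4,5,5,5,6,6,6,7,7,7,8,8,8,8,10,11,11,11,17,17,19]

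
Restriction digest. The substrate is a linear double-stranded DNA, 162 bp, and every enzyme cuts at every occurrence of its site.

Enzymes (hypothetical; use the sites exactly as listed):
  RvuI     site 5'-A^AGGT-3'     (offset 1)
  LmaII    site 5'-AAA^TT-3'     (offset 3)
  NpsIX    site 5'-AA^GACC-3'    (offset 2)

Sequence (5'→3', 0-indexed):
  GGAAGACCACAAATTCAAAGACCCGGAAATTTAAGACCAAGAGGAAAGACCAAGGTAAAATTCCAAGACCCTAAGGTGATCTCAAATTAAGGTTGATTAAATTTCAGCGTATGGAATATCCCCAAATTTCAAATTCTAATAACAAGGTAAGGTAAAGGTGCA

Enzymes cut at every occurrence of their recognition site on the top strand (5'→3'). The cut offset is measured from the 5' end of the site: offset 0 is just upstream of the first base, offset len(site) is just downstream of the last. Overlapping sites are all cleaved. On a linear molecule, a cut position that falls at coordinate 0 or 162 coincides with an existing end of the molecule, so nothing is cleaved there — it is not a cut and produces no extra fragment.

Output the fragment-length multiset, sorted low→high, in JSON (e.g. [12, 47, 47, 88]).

Per-enzyme occurrences:
  RvuI AAGGT/1: at [51, 72, 88, 143, 148, 154] ⇒ [52, 73, 89, 144, 149, 155]
  LmaII AAATT/3: at [10, 26, 57, 83, 98, 123, 130] ⇒ [13, 29, 60, 86, 101, 126, 133]
  NpsIX AAGACC/2: at [2, 17, 32, 45, 64] ⇒ [4, 19, 34, 47, 66]

Pooled cuts: [4, 13, 19, 29, 34, 47, 52, 60, 66, 73, 86, 89, 101, 126, 133, 144, 149, 155]

Fragment lengths:
  [0,4): 4 bp
  [4,13): 9 bp
  [13,19): 6 bp
  [19,29): 10 bp
  [29,34): 5 bp
  [34,47): 13 bp
  [47,52): 5 bp
  [52,60): 8 bp
  [60,66): 6 bp
  [66,73): 7 bp
  [73,86): 13 bp
  [86,89): 3 bp
  [89,101): 12 bp
  [101,126): 25 bp
  [126,133): 7 bp
  [133,144): 11 bp
  [144,149): 5 bp
  [149,155): 6 bp
  [155,162): 7 bp

[3,4,5,5,5,6,6,6,7,7,7,8,9,10,11,12,13,13,25]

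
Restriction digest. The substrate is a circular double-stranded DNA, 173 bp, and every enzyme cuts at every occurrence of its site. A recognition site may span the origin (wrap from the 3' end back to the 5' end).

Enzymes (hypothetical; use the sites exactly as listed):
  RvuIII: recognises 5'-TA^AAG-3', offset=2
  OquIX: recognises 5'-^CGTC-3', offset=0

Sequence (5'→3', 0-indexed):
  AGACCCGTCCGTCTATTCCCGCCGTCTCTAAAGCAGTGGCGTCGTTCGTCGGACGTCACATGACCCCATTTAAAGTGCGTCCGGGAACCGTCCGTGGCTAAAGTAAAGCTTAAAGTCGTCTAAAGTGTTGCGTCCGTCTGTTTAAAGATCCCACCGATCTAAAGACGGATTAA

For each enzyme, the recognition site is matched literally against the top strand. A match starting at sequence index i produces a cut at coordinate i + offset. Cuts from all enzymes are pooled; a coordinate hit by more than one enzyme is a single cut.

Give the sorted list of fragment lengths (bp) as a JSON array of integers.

[4,4,4,5,5,6,6,7,7,7,8,8,9,10,11,11,12,13,17,19]

Site scan:
  RvuIII (TAAAG, off=2): starts [28, 70, 98, 103, 110, 120, 142, 159, 170] → cuts [30, 72, 100, 105, 112, 122, 144, 161, 172]
  OquIX (CGTC, off=0): starts [5, 9, 22, 39, 46, 53, 77, 88, 116, 130, 134] → cuts [5, 9, 22, 39, 46, 53, 77, 88, 116, 130, 134]

Pooled cuts: [5, 9, 22, 30, 39, 46, 53, 72, 77, 88, 100, 105, 112, 116, 122, 130, 134, 144, 161, 172]

Fragments:
  5→9: 4 bp
  9→22: 13 bp
  22→30: 8 bp
  30→39: 9 bp
  39→46: 7 bp
  46→53: 7 bp
  53→72: 19 bp
  72→77: 5 bp
  77→88: 11 bp
  88→100: 12 bp
  100→105: 5 bp
  105→112: 7 bp
  112→116: 4 bp
  116→122: 6 bp
  122→130: 8 bp
  130→134: 4 bp
  134→144: 10 bp
  144→161: 17 bp
  161→172: 11 bp
  172→5 (wrap): 173-172+5 = 6 bp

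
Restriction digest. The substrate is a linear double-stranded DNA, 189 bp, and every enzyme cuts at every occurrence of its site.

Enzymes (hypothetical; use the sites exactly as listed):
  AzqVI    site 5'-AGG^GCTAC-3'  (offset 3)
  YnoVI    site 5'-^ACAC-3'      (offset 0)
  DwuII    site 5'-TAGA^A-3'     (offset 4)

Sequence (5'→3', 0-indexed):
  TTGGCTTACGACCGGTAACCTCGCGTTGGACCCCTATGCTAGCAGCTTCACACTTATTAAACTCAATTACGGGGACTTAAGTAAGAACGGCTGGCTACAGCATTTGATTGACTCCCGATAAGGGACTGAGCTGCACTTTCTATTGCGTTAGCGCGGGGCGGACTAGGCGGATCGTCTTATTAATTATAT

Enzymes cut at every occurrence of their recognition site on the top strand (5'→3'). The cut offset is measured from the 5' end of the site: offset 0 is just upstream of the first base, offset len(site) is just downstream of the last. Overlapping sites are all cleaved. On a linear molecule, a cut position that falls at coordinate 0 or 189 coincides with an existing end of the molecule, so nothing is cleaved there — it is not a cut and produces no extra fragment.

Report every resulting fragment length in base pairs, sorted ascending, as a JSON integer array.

Site scan:
  AzqVI (AGGGCTAC, off=3): no sites
  YnoVI (ACAC, off=0): starts [49] → cuts [49]
  DwuII (TAGAA, off=4): no sites

All cut coordinates (distinct, sorted): [49]

Fragment lengths:
  [0,49): 49 bp
  [49,189): 140 bp

[49,140]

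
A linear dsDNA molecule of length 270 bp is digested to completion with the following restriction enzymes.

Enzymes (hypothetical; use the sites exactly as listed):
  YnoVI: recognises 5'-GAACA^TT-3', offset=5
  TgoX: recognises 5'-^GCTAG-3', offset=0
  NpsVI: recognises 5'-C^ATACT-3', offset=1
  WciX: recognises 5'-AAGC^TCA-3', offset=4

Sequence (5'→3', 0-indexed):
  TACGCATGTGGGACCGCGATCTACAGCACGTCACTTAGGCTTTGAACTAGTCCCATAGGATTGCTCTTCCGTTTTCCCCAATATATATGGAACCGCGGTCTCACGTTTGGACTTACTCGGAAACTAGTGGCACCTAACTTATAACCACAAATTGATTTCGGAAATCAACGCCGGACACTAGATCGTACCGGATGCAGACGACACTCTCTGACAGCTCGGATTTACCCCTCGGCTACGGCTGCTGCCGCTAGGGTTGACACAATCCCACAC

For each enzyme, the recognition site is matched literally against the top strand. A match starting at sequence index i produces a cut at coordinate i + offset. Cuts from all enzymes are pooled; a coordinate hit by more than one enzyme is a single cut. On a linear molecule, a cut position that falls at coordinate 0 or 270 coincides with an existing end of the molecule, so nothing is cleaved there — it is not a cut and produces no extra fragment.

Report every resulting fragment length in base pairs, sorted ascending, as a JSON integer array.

[24,246]

Site scan:
  YnoVI (GAACATT, off=5): no sites
  TgoX (GCTAG, off=0): starts [246] → cuts [246]
  NpsVI (CATACT, off=1): no sites
  WciX (AAGCTCA, off=4): no sites

All cut coordinates (distinct, sorted): [246]

Fragment lengths:
  [0,246): 246 bp
  [246,270): 24 bp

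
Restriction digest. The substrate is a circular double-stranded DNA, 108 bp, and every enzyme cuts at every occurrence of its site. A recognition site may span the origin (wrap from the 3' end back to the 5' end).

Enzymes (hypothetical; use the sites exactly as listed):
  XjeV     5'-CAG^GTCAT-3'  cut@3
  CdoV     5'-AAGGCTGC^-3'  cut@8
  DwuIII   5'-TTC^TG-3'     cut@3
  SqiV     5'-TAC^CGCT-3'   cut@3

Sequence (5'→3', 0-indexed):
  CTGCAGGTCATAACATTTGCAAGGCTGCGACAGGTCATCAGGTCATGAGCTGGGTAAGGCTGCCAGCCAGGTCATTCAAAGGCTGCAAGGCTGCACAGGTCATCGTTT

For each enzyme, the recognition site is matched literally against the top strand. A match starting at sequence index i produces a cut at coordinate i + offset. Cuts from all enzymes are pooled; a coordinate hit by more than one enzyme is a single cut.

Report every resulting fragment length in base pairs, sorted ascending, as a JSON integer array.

[4,5,5,7,8,8,11,16,22,22]

Site scan:
  XjeV (CAGGTCAT, off=3): starts [3, 30, 38, 67, 95] → cuts [6, 33, 41, 70, 98]
  CdoV (AAGGCTGC, off=8): starts [20, 55, 78, 86] → cuts [28, 63, 86, 94]
  DwuIII (TTCTG, off=3): starts [106] → cuts [1]
  SqiV (TACCGCT, off=3): no sites

Pooled cuts: [1, 6, 28, 33, 41, 63, 70, 86, 94, 98]

Fragment lengths:
  1→6: 5 bp
  6→28: 22 bp
  28→33: 5 bp
  33→41: 8 bp
  41→63: 22 bp
  63→70: 7 bp
  70→86: 16 bp
  86→94: 8 bp
  94→98: 4 bp
  98→1 (wrap): 108-98+1 = 11 bp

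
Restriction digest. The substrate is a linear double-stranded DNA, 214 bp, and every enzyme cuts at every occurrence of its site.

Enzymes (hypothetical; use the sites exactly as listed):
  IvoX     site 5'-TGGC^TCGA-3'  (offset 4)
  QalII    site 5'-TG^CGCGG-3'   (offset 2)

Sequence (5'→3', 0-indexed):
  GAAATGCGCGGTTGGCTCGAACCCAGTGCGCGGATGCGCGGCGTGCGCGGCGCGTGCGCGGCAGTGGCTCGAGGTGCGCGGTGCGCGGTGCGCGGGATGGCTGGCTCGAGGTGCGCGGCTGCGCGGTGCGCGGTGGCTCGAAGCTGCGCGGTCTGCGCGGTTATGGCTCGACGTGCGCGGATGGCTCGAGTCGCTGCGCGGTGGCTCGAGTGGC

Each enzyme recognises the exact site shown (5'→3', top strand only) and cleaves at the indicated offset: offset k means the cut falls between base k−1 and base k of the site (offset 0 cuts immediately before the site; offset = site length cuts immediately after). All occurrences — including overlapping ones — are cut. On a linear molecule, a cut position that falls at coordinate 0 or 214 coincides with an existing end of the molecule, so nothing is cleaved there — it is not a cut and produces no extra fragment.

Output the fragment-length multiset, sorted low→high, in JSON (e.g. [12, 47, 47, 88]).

[6,7,7,7,8,8,8,8,8,9,9,9,9,9,9,10,10,11,11,12,12,12,15]

Site scan:
  IvoX (TGGCTCGA, off=4): starts [12, 64, 101, 133, 163, 181, 201] → cuts [16, 68, 105, 137, 167, 185, 205]
  QalII (TGCGCGG, off=2): starts [4, 26, 34, 43, 54, 74, 81, 88, 111, 119, 126, 144, 153, 173, 194] → cuts [6, 28, 36, 45, 56, 76, 83, 90, 113, 121, 128, 146, 155, 175, 196]

Pooled cuts: [6, 16, 28, 36, 45, 56, 68, 76, 83, 90, 105, 113, 121, 128, 137, 146, 155, 167, 175, 185, 196, 205]

Fragments:
  [0,6): 6 bp
  [6,16): 10 bp
  [16,28): 12 bp
  [28,36): 8 bp
  [36,45): 9 bp
  [45,56): 11 bp
  [56,68): 12 bp
  [68,76): 8 bp
  [76,83): 7 bp
  [83,90): 7 bp
  [90,105): 15 bp
  [105,113): 8 bp
  [113,121): 8 bp
  [121,128): 7 bp
  [128,137): 9 bp
  [137,146): 9 bp
  [146,155): 9 bp
  [155,167): 12 bp
  [167,175): 8 bp
  [175,185): 10 bp
  [185,196): 11 bp
  [196,205): 9 bp
  [205,214): 9 bp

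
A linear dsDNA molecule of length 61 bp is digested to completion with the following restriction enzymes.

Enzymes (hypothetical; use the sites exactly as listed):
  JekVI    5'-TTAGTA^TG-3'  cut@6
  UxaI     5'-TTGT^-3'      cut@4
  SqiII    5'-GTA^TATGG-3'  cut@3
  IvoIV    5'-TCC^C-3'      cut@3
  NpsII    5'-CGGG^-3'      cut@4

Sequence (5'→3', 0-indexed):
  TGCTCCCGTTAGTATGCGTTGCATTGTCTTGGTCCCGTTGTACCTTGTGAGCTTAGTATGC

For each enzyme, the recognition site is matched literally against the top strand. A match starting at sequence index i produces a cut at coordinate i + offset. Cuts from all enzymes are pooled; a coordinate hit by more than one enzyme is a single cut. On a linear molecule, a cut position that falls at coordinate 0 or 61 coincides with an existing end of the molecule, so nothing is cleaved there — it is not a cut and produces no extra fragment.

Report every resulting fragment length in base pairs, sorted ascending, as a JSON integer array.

Site scan:
  JekVI (TTAGTATG, off=6): starts [8, 52] → cuts [14, 58]
  UxaI (TTGT, off=4): starts [23, 37, 44] → cuts [27, 41, 48]
  SqiII (GTATATGG, off=3): no sites
  IvoIV (TCCC, off=3): starts [3, 32] → cuts [6, 35]
  NpsII (CGGG, off=4): no sites

All cut coordinates (distinct, sorted): [6, 14, 27, 35, 41, 48, 58]

Fragments:
  [0,6): 6 bp
  [6,14): 8 bp
  [14,27): 13 bp
  [27,35): 8 bp
  [35,41): 6 bp
  [41,48): 7 bp
  [48,58): 10 bp
  [58,61): 3 bp

[3,6,6,7,8,8,10,13]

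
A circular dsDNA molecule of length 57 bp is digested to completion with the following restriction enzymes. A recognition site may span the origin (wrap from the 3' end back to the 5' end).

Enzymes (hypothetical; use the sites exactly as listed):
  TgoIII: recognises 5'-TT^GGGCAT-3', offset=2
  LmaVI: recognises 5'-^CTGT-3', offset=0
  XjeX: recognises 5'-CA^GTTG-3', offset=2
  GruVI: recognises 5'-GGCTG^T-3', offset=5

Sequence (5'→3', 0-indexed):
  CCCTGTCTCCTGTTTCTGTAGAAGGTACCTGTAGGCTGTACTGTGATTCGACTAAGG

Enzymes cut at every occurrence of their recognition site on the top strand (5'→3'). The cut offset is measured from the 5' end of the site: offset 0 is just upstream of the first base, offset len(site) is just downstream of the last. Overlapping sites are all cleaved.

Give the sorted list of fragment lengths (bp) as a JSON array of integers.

[2,3,6,7,7,13,19]

Scan for sites:
  TgoIII (TTGGGCAT, off=2): no sites
  LmaVI (CTGT, off=0): starts [2, 9, 15, 28, 35, 40] → cuts [2, 9, 15, 28, 35, 40]
  XjeX (CAGTTG, off=2): no sites
  GruVI (GGCTGT, off=5): starts [33] → cuts [38]

All cut coordinates (distinct, sorted): [2, 9, 15, 28, 35, 38, 40]

Fragments:
  2→9: 7 bp
  9→15: 6 bp
  15→28: 13 bp
  28→35: 7 bp
  35→38: 3 bp
  38→40: 2 bp
  40→2 (wrap): 57-40+2 = 19 bp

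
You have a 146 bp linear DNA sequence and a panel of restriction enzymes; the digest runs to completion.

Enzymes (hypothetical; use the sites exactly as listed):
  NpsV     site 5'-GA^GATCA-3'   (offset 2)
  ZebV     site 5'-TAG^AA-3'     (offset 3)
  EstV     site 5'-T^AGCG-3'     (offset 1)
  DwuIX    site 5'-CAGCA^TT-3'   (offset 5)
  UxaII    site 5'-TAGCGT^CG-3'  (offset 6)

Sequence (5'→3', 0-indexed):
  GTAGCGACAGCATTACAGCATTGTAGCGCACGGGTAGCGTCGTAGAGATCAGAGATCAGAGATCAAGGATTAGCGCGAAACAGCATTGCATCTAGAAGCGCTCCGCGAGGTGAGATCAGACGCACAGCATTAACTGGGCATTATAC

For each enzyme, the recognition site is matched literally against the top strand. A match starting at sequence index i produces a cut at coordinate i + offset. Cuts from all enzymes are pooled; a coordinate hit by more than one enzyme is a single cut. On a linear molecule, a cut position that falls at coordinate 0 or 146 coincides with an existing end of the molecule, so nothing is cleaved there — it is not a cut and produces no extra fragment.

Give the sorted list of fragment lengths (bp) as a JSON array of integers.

[2,4,5,6,7,7,8,10,10,11,11,14,16,17,18]

Site scan:
  NpsV (GAGATCA, off=2): starts [44, 51, 58, 111] → cuts [46, 53, 60, 113]
  ZebV (TAGAA, off=3): starts [92] → cuts [95]
  EstV (TAGCG, off=1): starts [1, 23, 34, 70] → cuts [2, 24, 35, 71]
  DwuIX (CAGCATT, off=5): starts [7, 15, 80, 124] → cuts [12, 20, 85, 129]
  UxaII (TAGCGTCG, off=6): starts [34] → cuts [40]

Pooled cuts: [2, 12, 20, 24, 35, 40, 46, 53, 60, 71, 85, 95, 113, 129]

Fragment lengths:
  [0,2): 2 bp
  [2,12): 10 bp
  [12,20): 8 bp
  [20,24): 4 bp
  [24,35): 11 bp
  [35,40): 5 bp
  [40,46): 6 bp
  [46,53): 7 bp
  [53,60): 7 bp
  [60,71): 11 bp
  [71,85): 14 bp
  [85,95): 10 bp
  [95,113): 18 bp
  [113,129): 16 bp
  [129,146): 17 bp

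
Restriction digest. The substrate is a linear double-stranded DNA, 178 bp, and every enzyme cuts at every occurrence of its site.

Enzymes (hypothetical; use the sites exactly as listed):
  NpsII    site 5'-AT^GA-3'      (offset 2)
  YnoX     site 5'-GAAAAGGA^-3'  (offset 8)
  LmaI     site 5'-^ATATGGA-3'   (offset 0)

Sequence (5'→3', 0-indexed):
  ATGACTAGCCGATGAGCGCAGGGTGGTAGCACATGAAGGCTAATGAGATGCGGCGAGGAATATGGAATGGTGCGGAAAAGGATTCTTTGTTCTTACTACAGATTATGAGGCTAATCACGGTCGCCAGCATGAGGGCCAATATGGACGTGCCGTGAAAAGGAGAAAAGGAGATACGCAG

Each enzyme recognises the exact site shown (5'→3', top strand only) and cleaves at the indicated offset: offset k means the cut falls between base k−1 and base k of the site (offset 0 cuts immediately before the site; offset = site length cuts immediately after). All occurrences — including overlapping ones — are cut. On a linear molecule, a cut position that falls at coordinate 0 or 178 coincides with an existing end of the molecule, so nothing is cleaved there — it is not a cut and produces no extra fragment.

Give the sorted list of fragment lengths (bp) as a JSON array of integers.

[2,8,8,9,10,11,15,21,23,23,24,24]

Site scan:
  NpsII ATGA/2: at [0, 11, 32, 42, 104, 128] ⇒ [2, 13, 34, 44, 106, 130]
  YnoX GAAAAGGA/8: at [74, 153, 161] ⇒ [82, 161, 169]
  LmaI ATATGGA/0: at [59, 138] ⇒ [59, 138]

All cut coordinates (distinct, sorted): [2, 13, 34, 44, 59, 82, 106, 130, 138, 161, 169]

Fragment lengths:
  [0,2): 2 bp
  [2,13): 11 bp
  [13,34): 21 bp
  [34,44): 10 bp
  [44,59): 15 bp
  [59,82): 23 bp
  [82,106): 24 bp
  [106,130): 24 bp
  [130,138): 8 bp
  [138,161): 23 bp
  [161,169): 8 bp
  [169,178): 9 bp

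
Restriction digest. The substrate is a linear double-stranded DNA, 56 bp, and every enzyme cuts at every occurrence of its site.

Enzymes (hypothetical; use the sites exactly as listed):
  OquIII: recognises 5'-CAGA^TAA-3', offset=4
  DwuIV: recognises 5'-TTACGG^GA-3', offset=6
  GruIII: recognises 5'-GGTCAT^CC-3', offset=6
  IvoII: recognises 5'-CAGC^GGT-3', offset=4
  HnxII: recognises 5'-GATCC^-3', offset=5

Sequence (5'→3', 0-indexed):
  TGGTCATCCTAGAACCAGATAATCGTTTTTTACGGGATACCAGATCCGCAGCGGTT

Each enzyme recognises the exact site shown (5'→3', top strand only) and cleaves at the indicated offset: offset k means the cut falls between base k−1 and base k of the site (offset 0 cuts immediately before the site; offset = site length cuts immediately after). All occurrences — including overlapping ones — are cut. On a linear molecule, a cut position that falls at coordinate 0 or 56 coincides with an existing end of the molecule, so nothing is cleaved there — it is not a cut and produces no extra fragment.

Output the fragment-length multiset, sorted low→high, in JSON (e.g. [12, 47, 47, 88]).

[4,5,7,12,12,16]

Scan for sites:
  OquIII CAGATAA/4: at [15] ⇒ [19]
  DwuIV TTACGGGA/6: at [29] ⇒ [35]
  GruIII GGTCATCC/6: at [1] ⇒ [7]
  IvoII CAGCGGT/4: at [48] ⇒ [52]
  HnxII GATCC/5: at [42] ⇒ [47]

Pooled cuts: [7, 19, 35, 47, 52]

Fragments:
  [0,7): 7 bp
  [7,19): 12 bp
  [19,35): 16 bp
  [35,47): 12 bp
  [47,52): 5 bp
  [52,56): 4 bp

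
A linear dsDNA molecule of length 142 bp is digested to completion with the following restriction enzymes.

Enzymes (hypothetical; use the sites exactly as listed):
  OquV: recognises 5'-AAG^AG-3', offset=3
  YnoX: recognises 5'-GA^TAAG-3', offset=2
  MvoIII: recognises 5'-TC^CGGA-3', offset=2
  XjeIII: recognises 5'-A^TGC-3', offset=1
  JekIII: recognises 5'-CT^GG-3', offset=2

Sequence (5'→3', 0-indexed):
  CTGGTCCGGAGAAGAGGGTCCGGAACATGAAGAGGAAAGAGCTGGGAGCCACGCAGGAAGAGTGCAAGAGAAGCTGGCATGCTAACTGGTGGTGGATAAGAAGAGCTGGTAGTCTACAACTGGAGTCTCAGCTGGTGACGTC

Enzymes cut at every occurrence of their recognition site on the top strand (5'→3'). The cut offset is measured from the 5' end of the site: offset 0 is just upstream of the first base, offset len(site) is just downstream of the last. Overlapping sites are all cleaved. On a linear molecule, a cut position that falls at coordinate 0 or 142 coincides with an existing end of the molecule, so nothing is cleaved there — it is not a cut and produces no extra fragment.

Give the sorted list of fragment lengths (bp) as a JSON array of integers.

[2,4,4,4,4,6,7,7,7,8,8,8,9,9,12,12,14,17]

Scan for sites:
  OquV AAGAG/3: at [11, 29, 36, 57, 65, 100] ⇒ [14, 32, 39, 60, 68, 103]
  YnoX GATAAG/2: at [94] ⇒ [96]
  MvoIII TCCGGA/2: at [4, 18] ⇒ [6, 20]
  XjeIII ATGC/1: at [78] ⇒ [79]
  JekIII CTGG/2: at [0, 41, 73, 85, 105, 119, 131] ⇒ [2, 43, 75, 87, 107, 121, 133]

Pooled cuts: [2, 6, 14, 20, 32, 39, 43, 60, 68, 75, 79, 87, 96, 103, 107, 121, 133]

Fragment lengths:
  [0,2): 2 bp
  [2,6): 4 bp
  [6,14): 8 bp
  [14,20): 6 bp
  [20,32): 12 bp
  [32,39): 7 bp
  [39,43): 4 bp
  [43,60): 17 bp
  [60,68): 8 bp
  [68,75): 7 bp
  [75,79): 4 bp
  [79,87): 8 bp
  [87,96): 9 bp
  [96,103): 7 bp
  [103,107): 4 bp
  [107,121): 14 bp
  [121,133): 12 bp
  [133,142): 9 bp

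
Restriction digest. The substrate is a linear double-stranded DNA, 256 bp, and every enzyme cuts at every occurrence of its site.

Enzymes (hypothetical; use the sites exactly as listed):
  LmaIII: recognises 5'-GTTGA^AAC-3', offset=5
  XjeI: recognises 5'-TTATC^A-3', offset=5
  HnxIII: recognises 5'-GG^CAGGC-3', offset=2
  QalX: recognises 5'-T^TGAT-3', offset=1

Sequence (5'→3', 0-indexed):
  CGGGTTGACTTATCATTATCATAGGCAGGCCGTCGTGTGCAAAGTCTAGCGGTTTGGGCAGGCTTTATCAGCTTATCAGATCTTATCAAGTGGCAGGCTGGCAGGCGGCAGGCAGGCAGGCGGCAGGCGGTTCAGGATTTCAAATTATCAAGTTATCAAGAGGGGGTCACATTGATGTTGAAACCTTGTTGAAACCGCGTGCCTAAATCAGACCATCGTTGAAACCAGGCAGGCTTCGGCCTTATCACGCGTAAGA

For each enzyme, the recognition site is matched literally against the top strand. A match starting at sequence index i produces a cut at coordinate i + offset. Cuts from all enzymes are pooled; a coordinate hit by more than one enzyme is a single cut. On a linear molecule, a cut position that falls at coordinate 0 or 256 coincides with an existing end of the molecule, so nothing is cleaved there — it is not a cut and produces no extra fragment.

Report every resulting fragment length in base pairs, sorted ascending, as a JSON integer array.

Site scan:
  LmaIII (GTTGAAAC, off=5): starts [176, 187, 217] → cuts [181, 192, 222]
  XjeI (TTATCA, off=5): starts [9, 15, 64, 72, 82, 144, 152, 241] → cuts [14, 20, 69, 77, 87, 149, 157, 246]
  HnxIII (GGCAGGC, off=2): starts [23, 56, 91, 99, 106, 110, 114, 121, 227] → cuts [25, 58, 93, 101, 108, 112, 116, 123, 229]
  QalX (TTGAT, off=1): starts [171] → cuts [172]

Pooled cuts: [14, 20, 25, 58, 69, 77, 87, 93, 101, 108, 112, 116, 123, 149, 157, 172, 181, 192, 222, 229, 246]

Fragments:
  [0,14): 14 bp
  [14,20): 6 bp
  [20,25): 5 bp
  [25,58): 33 bp
  [58,69): 11 bp
  [69,77): 8 bp
  [77,87): 10 bp
  [87,93): 6 bp
  [93,101): 8 bp
  [101,108): 7 bp
  [108,112): 4 bp
  [112,116): 4 bp
  [116,123): 7 bp
  [123,149): 26 bp
  [149,157): 8 bp
  [157,172): 15 bp
  [172,181): 9 bp
  [181,192): 11 bp
  [192,222): 30 bp
  [222,229): 7 bp
  [229,246): 17 bp
  [246,256): 10 bp

[4,4,5,6,6,7,7,7,8,8,8,9,10,10,11,11,14,15,17,26,30,33]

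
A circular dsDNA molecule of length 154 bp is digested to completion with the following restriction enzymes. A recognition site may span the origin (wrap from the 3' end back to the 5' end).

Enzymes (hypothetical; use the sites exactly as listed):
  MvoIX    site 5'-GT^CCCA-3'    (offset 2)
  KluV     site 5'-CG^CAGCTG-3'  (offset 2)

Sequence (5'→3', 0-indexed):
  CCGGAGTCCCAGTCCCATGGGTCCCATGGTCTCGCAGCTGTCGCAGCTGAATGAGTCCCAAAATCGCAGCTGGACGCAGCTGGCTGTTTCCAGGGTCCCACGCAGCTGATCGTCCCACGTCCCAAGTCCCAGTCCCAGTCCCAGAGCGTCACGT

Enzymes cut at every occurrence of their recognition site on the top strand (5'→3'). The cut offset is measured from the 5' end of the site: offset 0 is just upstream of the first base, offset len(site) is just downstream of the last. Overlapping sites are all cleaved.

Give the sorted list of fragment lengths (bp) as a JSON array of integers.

[6,6,6,6,7,7,9,9,10,10,11,12,13,20,22]

Site scan:
  MvoIX (GTCCCA, off=2): starts [5, 11, 20, 54, 94, 111, 118, 125, 131, 137] → cuts [7, 13, 22, 56, 96, 113, 120, 127, 133, 139]
  KluV (CGCAGCTG, off=2): starts [32, 41, 64, 74, 100] → cuts [34, 43, 66, 76, 102]

Pooled cuts: [7, 13, 22, 34, 43, 56, 66, 76, 96, 102, 113, 120, 127, 133, 139]

Fragment lengths:
  7→13: 6 bp
  13→22: 9 bp
  22→34: 12 bp
  34→43: 9 bp
  43→56: 13 bp
  56→66: 10 bp
  66→76: 10 bp
  76→96: 20 bp
  96→102: 6 bp
  102→113: 11 bp
  113→120: 7 bp
  120→127: 7 bp
  127→133: 6 bp
  133→139: 6 bp
  139→7 (wrap): 154-139+7 = 22 bp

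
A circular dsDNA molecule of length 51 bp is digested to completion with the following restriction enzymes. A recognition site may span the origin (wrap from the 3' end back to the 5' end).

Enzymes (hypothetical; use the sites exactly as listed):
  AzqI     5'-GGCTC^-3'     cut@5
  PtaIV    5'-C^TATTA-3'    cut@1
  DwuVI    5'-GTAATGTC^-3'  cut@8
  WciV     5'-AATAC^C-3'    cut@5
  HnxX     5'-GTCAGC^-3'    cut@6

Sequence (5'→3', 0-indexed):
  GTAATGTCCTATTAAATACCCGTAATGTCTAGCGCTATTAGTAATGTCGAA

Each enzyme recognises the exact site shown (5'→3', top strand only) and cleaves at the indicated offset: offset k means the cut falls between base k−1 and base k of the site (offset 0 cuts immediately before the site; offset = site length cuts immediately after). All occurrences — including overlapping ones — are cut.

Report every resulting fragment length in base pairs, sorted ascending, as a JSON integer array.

[1,6,10,10,11,13]

Scan for sites:
  AzqI (GGCTC, off=5): no sites
  PtaIV CTATTA/1: at [8, 34] ⇒ [9, 35]
  DwuVI GTAATGTC/8: at [0, 21, 40] ⇒ [8, 29, 48]
  WciV AATACC/5: at [14] ⇒ [19]
  HnxX (GTCAGC, off=6): no sites

Pooled cuts: [8, 9, 19, 29, 35, 48]

Fragments:
  8→9: 1 bp
  9→19: 10 bp
  19→29: 10 bp
  29→35: 6 bp
  35→48: 13 bp
  48→8 (wrap): 51-48+8 = 11 bp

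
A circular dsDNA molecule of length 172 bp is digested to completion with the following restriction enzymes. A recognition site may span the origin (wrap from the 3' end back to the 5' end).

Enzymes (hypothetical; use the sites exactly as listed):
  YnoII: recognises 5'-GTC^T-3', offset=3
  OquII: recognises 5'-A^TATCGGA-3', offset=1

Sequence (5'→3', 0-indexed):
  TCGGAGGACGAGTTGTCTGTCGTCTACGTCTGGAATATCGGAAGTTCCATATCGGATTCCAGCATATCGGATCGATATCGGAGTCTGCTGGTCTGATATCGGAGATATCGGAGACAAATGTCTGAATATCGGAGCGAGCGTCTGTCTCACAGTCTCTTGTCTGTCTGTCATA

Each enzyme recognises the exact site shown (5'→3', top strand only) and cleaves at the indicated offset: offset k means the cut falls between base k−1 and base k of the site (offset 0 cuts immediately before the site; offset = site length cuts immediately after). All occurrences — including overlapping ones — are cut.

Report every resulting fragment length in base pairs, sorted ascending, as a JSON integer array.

Scan for sites:
  YnoII GTCT/3: at [14, 21, 27, 82, 90, 119, 139, 143, 151, 158, 162] ⇒ [17, 24, 30, 85, 93, 122, 142, 146, 154, 161, 165]
  OquII ATATCGGA/1: at [34, 48, 63, 74, 95, 104, 125, 169] ⇒ [35, 49, 64, 75, 96, 105, 126, 170]

Pooled cuts: [17, 24, 30, 35, 49, 64, 75, 85, 93, 96, 105, 122, 126, 142, 146, 154, 161, 165, 170]

Fragments:
  17→24: 7 bp
  24→30: 6 bp
  30→35: 5 bp
  35→49: 14 bp
  49→64: 15 bp
  64→75: 11 bp
  75→85: 10 bp
  85→93: 8 bp
  93→96: 3 bp
  96→105: 9 bp
  105→122: 17 bp
  122→126: 4 bp
  126→142: 16 bp
  142→146: 4 bp
  146→154: 8 bp
  154→161: 7 bp
  161→165: 4 bp
  165→170: 5 bp
  170→17 (wrap): 172-170+17 = 19 bp

[3,4,4,4,5,5,6,7,7,8,8,9,10,11,14,15,16,17,19]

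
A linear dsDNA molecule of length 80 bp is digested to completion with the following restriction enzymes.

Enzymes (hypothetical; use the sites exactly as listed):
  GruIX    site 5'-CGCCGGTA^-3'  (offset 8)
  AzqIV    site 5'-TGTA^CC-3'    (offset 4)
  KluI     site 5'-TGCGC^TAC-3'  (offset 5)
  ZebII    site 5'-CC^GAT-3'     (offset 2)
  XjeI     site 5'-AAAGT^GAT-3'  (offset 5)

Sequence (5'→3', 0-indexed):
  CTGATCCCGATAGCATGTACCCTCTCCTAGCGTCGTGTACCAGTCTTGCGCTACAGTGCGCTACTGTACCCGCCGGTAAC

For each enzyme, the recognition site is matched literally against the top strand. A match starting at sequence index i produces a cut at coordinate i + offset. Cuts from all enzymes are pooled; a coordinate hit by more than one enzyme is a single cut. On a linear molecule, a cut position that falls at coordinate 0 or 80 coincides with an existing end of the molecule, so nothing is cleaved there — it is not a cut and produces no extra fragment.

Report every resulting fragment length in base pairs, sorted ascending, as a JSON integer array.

Site scan:
  GruIX (CGCCGGTA, off=8): starts [70] → cuts [78]
  AzqIV (TGTACC, off=4): starts [15, 35, 64] → cuts [19, 39, 68]
  KluI (TGCGCTAC, off=5): starts [46, 56] → cuts [51, 61]
  ZebII (CCGAT, off=2): starts [6] → cuts [8]
  XjeI (AAAGTGAT, off=5): no sites

All cut coordinates (distinct, sorted): [8, 19, 39, 51, 61, 68, 78]

Fragment lengths:
  [0,8): 8 bp
  [8,19): 11 bp
  [19,39): 20 bp
  [39,51): 12 bp
  [51,61): 10 bp
  [61,68): 7 bp
  [68,78): 10 bp
  [78,80): 2 bp

[2,7,8,10,10,11,12,20]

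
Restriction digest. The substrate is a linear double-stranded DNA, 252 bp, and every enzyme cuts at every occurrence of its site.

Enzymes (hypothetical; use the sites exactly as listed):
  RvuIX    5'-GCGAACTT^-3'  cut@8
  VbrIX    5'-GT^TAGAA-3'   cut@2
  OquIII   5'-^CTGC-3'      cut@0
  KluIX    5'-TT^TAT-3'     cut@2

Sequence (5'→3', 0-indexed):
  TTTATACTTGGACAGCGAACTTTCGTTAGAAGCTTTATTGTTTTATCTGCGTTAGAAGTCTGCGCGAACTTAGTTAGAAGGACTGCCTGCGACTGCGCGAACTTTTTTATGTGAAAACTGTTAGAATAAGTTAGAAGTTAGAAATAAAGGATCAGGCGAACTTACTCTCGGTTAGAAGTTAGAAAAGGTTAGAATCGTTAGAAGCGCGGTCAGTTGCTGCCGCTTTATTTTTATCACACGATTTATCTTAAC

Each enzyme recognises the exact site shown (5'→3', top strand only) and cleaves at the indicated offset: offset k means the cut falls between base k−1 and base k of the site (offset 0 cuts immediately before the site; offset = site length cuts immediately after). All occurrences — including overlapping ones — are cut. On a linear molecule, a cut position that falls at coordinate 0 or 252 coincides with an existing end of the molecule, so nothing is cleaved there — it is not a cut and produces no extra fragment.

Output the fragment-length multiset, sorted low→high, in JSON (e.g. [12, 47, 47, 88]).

[2,3,3,3,4,4,6,6,6,7,7,7,8,8,9,9,9,9,9,10,10,12,12,12,14,18,20,25]

Site scan:
  RvuIX GCGAACTT/8: at [14, 63, 96, 155] ⇒ [22, 71, 104, 163]
  VbrIX GTTAGAA/2: at [24, 50, 72, 119, 129, 136, 170, 177, 187, 196] ⇒ [26, 52, 74, 121, 131, 138, 172, 179, 189, 198]
  OquIII CTGC/0: at [46, 59, 82, 86, 92, 216] ⇒ [46, 59, 82, 86, 92, 216]
  KluIX TTTAT/2: at [0, 33, 41, 105, 223, 229, 241] ⇒ [2, 35, 43, 107, 225, 231, 243]

All cut coordinates (distinct, sorted): [2, 22, 26, 35, 43, 46, 52, 59, 71, 74, 82, 86, 92, 104, 107, 121, 131, 138, 163, 172, 179, 189, 198, 216, 225, 231, 243]

Fragments:
  [0,2): 2 bp
  [2,22): 20 bp
  [22,26): 4 bp
  [26,35): 9 bp
  [35,43): 8 bp
  [43,46): 3 bp
  [46,52): 6 bp
  [52,59): 7 bp
  [59,71): 12 bp
  [71,74): 3 bp
  [74,82): 8 bp
  [82,86): 4 bp
  [86,92): 6 bp
  [92,104): 12 bp
  [104,107): 3 bp
  [107,121): 14 bp
  [121,131): 10 bp
  [131,138): 7 bp
  [138,163): 25 bp
  [163,172): 9 bp
  [172,179): 7 bp
  [179,189): 10 bp
  [189,198): 9 bp
  [198,216): 18 bp
  [216,225): 9 bp
  [225,231): 6 bp
  [231,243): 12 bp
  [243,252): 9 bp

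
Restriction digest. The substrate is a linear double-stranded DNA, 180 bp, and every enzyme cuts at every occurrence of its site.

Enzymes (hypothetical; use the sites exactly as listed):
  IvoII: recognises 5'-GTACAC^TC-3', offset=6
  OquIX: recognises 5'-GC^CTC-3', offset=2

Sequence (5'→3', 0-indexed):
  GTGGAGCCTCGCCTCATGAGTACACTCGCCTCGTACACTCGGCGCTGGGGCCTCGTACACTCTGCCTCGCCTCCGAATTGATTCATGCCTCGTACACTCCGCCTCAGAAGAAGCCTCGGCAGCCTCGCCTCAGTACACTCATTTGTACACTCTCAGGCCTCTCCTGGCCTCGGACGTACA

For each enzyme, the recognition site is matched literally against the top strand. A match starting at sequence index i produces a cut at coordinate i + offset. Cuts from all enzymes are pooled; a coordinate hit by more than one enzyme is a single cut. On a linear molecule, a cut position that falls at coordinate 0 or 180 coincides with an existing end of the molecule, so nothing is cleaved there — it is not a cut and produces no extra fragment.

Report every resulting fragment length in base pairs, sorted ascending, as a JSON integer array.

[4,5,5,5,5,5,7,8,9,9,9,9,10,10,12,12,12,13,13,18]

Per-enzyme occurrences:
  IvoII GTACACTC/6: at [19, 32, 54, 91, 132, 144] ⇒ [25, 38, 60, 97, 138, 150]
  OquIX GCCTC/2: at [5, 10, 27, 49, 63, 68, 86, 100, 112, 121, 126, 156, 166] ⇒ [7, 12, 29, 51, 65, 70, 88, 102, 114, 123, 128, 158, 168]

Pooled cuts: [7, 12, 25, 29, 38, 51, 60, 65, 70, 88, 97, 102, 114, 123, 128, 138, 150, 158, 168]

Fragment lengths:
  [0,7): 7 bp
  [7,12): 5 bp
  [12,25): 13 bp
  [25,29): 4 bp
  [29,38): 9 bp
  [38,51): 13 bp
  [51,60): 9 bp
  [60,65): 5 bp
  [65,70): 5 bp
  [70,88): 18 bp
  [88,97): 9 bp
  [97,102): 5 bp
  [102,114): 12 bp
  [114,123): 9 bp
  [123,128): 5 bp
  [128,138): 10 bp
  [138,150): 12 bp
  [150,158): 8 bp
  [158,168): 10 bp
  [168,180): 12 bp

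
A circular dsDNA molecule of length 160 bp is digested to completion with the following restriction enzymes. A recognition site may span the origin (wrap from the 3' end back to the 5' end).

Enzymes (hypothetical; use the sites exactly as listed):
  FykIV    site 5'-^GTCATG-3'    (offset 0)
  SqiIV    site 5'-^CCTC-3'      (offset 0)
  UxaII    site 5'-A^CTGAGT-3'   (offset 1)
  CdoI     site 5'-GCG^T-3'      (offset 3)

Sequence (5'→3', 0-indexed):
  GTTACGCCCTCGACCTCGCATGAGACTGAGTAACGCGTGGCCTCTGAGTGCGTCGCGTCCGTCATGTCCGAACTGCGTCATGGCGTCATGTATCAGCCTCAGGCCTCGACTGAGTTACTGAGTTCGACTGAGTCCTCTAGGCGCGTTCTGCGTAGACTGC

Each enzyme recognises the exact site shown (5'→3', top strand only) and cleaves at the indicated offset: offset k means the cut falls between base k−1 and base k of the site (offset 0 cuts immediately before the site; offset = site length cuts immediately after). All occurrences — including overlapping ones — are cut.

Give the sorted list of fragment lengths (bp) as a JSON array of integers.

[1,1,3,3,5,6,6,6,6,7,7,7,8,9,10,11,12,12,12,12,16]

Scan for sites:
  FykIV GTCATG/0: at [60, 76, 84] ⇒ [60, 76, 84]
  SqiIV CCTC/0: at [7, 13, 40, 96, 103, 133] ⇒ [7, 13, 40, 96, 103, 133]
  UxaII ACTGAGT/1: at [24, 108, 116, 126] ⇒ [25, 109, 117, 127]
  CdoI GCGT/3: at [34, 49, 54, 74, 82, 142, 149, 158] ⇒ [1, 37, 52, 57, 77, 85, 145, 152]

All cut coordinates (distinct, sorted): [1, 7, 13, 25, 37, 40, 52, 57, 60, 76, 77, 84, 85, 96, 103, 109, 117, 127, 133, 145, 152]

Fragment lengths:
  1→7: 6 bp
  7→13: 6 bp
  13→25: 12 bp
  25→37: 12 bp
  37→40: 3 bp
  40→52: 12 bp
  52→57: 5 bp
  57→60: 3 bp
  60→76: 16 bp
  76→77: 1 bp
  77→84: 7 bp
  84→85: 1 bp
  85→96: 11 bp
  96→103: 7 bp
  103→109: 6 bp
  109→117: 8 bp
  117→127: 10 bp
  127→133: 6 bp
  133→145: 12 bp
  145→152: 7 bp
  152→1 (wrap): 160-152+1 = 9 bp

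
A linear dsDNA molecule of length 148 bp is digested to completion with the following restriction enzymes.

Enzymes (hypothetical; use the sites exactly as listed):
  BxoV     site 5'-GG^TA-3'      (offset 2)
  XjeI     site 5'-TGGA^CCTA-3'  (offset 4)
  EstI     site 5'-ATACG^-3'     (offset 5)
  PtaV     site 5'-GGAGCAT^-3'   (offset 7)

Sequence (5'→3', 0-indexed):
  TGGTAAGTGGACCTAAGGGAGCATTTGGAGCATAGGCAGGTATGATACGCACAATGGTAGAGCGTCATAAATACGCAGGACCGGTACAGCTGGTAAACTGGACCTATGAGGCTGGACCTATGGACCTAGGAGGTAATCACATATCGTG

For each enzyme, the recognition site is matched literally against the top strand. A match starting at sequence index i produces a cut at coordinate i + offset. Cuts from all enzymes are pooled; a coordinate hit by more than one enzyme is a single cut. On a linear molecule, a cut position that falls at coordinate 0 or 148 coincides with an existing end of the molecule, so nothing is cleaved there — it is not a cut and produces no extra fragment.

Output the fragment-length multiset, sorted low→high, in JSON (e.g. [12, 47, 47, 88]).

Per-enzyme occurrences:
  BxoV (GGTA, off=2): starts [1, 38, 55, 82, 91, 131] → cuts [3, 40, 57, 84, 93, 133]
  XjeI (TGGACCTA, off=4): starts [7, 98, 112, 120] → cuts [11, 102, 116, 124]
  EstI (ATACG, off=5): starts [44, 70] → cuts [49, 75]
  PtaV (GGAGCAT, off=7): starts [17, 26] → cuts [24, 33]

Pooled cuts: [3, 11, 24, 33, 40, 49, 57, 75, 84, 93, 102, 116, 124, 133]

Fragment lengths:
  [0,3): 3 bp
  [3,11): 8 bp
  [11,24): 13 bp
  [24,33): 9 bp
  [33,40): 7 bp
  [40,49): 9 bp
  [49,57): 8 bp
  [57,75): 18 bp
  [75,84): 9 bp
  [84,93): 9 bp
  [93,102): 9 bp
  [102,116): 14 bp
  [116,124): 8 bp
  [124,133): 9 bp
  [133,148): 15 bp

[3,7,8,8,8,9,9,9,9,9,9,13,14,15,18]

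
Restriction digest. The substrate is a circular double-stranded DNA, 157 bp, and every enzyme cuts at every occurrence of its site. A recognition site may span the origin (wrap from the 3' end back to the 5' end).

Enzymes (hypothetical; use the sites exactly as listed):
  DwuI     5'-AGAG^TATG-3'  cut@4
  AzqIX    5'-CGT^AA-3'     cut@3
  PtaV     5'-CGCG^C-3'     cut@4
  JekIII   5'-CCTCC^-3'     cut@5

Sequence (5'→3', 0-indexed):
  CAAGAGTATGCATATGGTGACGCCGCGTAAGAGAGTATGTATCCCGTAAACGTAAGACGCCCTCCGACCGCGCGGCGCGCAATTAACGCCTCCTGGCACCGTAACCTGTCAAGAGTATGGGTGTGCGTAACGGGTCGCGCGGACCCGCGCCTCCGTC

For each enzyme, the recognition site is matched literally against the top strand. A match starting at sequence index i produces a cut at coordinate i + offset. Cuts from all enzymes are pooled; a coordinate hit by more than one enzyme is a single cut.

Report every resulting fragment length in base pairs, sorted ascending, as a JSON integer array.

Site scan:
  DwuI AGAGTATG/4: at [2, 31, 111] ⇒ [6, 35, 115]
  AzqIX CGTAA/3: at [25, 44, 50, 99, 125] ⇒ [28, 47, 53, 102, 128]
  PtaV CGCGC/4: at [68, 75, 135, 145] ⇒ [72, 79, 139, 149]
  JekIII CCTCC/5: at [60, 88, 149] ⇒ [65, 93, 154]

All cut coordinates (distinct, sorted): [6, 28, 35, 47, 53, 65, 72, 79, 93, 102, 115, 128, 139, 149, 154]

Fragment lengths:
  6→28: 22 bp
  28→35: 7 bp
  35→47: 12 bp
  47→53: 6 bp
  53→65: 12 bp
  65→72: 7 bp
  72→79: 7 bp
  79→93: 14 bp
  93→102: 9 bp
  102→115: 13 bp
  115→128: 13 bp
  128→139: 11 bp
  139→149: 10 bp
  149→154: 5 bp
  154→6 (wrap): 157-154+6 = 9 bp

[5,6,7,7,7,9,9,10,11,12,12,13,13,14,22]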